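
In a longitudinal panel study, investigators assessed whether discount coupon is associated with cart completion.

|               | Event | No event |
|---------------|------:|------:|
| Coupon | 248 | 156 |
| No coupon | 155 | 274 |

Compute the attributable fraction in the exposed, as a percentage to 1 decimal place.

41.1

Cells: a = 248, b = 156, c = 155, d = 274.
Risk in exposed = 248/404 = 0.61386; risk in unexposed = 155/429 = 0.36131.
RR = 0.61386/0.36131 = 1.69901
AR% = (RR − 1)/RR × 100 = (1.69901 − 1)/1.69901 × 100 = 41.1422%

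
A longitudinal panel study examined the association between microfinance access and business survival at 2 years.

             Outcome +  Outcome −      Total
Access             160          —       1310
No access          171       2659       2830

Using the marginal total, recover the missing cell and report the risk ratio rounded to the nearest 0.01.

The missing cell is in the exposed row: 1310 − 160 = 1150.
So a = 160, b = 1150, c = 171, d = 2659.
RR = [a/(a+b)] / [c/(c+d)] = (160/1310) / (171/2830) = 0.12214/0.06042 = 2.02134

2.02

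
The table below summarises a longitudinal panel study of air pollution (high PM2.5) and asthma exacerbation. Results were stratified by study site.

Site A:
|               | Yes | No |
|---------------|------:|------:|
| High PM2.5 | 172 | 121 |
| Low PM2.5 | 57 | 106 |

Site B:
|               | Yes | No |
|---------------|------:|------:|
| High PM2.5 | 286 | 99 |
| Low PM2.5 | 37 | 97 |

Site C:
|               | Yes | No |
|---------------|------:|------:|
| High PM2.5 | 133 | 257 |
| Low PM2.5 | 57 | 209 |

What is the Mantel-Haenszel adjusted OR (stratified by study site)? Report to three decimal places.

OR_MH = Σ(aᵢdᵢ/nᵢ) / Σ(bᵢcᵢ/nᵢ), where nᵢ is the stratum total.
Stratum 1 (Site A): n = 456; a·d/n = 172·106/456 = 39.9825; b·c/n = 121·57/456 = 15.1250
Stratum 2 (Site B): n = 519; a·d/n = 286·97/519 = 53.4528; b·c/n = 99·37/519 = 7.0578
Stratum 3 (Site C): n = 656; a·d/n = 133·209/656 = 42.3735; b·c/n = 257·57/656 = 22.3308
OR_MH = (39.9825 + 53.4528 + 42.3735) / (15.1250 + 7.0578 + 22.3308) = 135.8087 / 44.5136 = 3.05095

3.051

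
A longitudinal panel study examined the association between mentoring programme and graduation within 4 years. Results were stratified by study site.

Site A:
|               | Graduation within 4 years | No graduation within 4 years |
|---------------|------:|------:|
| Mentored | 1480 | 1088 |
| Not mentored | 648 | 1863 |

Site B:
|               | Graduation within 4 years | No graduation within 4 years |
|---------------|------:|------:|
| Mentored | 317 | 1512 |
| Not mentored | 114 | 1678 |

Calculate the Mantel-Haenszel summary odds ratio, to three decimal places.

3.700

OR_MH = Σ(aᵢdᵢ/nᵢ) / Σ(bᵢcᵢ/nᵢ), where nᵢ is the stratum total.
Stratum 1 (Site A): n = 5079; a·d/n = 1480·1863/5079 = 542.8706; b·c/n = 1088·648/5079 = 138.8116
Stratum 2 (Site B): n = 3621; a·d/n = 317·1678/3621 = 146.9003; b·c/n = 1512·114/3621 = 47.6023
OR_MH = (542.8706 + 146.9003) / (138.8116 + 47.6023) = 689.7709 / 186.4139 = 3.70021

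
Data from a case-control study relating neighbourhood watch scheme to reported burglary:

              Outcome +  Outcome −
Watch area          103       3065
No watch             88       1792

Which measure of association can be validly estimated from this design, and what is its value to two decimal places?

Cells: a = 103, b = 3065, c = 88, d = 1792.
This is a case-control study: participants were sampled on outcome status, so risks in the source population cannot be estimated directly — relative risk is not valid here. The odds ratio is the appropriate measure.
OR = (a·d)/(b·c) = (103 × 1792) / (3065 × 88) = 184576 / 269720 = 0.68432

0.68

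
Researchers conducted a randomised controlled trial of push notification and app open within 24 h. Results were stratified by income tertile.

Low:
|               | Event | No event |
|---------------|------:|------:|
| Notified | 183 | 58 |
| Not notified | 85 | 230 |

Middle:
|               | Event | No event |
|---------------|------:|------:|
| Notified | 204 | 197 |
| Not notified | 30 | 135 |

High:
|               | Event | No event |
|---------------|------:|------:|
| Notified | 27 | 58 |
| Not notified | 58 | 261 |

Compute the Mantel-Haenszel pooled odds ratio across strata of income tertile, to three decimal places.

OR_MH = Σ(aᵢdᵢ/nᵢ) / Σ(bᵢcᵢ/nᵢ), where nᵢ is the stratum total.
Stratum 1 (Low): n = 556; a·d/n = 183·230/556 = 75.7014; b·c/n = 58·85/556 = 8.8669
Stratum 2 (Middle): n = 566; a·d/n = 204·135/566 = 48.6572; b·c/n = 197·30/566 = 10.4417
Stratum 3 (High): n = 404; a·d/n = 27·261/404 = 17.4431; b·c/n = 58·58/404 = 8.3267
OR_MH = (75.7014 + 48.6572 + 17.4431) / (8.8669 + 10.4417 + 8.3267) = 141.8018 / 27.6353 = 5.13118

5.131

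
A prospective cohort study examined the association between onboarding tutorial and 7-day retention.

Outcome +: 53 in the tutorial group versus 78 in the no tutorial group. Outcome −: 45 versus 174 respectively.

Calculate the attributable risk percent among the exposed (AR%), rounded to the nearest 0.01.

42.77

From the description: a = 53, b = 45, c = 78, d = 174.
Risk in exposed = 53/98 = 0.54082; risk in unexposed = 78/252 = 0.30952.
RR = 0.54082/0.30952 = 1.74725
AR% = (RR − 1)/RR × 100 = (1.74725 − 1)/1.74725 × 100 = 42.7673%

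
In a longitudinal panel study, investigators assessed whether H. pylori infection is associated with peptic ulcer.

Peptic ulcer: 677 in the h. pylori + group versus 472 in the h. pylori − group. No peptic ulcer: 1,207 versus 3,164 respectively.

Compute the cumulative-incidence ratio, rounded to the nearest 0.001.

2.768

From the description: a = 677, b = 1207, c = 472, d = 3164.
Risk in exposed = 677/1884 = 0.35934; risk in unexposed = 472/3636 = 0.12981.
RR = 0.35934 / 0.12981 = 2.76815
The risk among the exposed is 2.77 times that among the unexposed.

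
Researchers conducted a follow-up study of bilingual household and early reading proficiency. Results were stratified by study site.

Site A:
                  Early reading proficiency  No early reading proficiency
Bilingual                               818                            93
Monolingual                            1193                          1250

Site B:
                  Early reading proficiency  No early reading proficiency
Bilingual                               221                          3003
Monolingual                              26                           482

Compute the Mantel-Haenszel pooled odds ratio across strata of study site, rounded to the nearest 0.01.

6.17

OR_MH = Σ(aᵢdᵢ/nᵢ) / Σ(bᵢcᵢ/nᵢ), where nᵢ is the stratum total.
Stratum 1 (Site A): n = 3354; a·d/n = 818·1250/3354 = 304.8599; b·c/n = 93·1193/3354 = 33.0796
Stratum 2 (Site B): n = 3732; a·d/n = 221·482/3732 = 28.5429; b·c/n = 3003·26/3732 = 20.9212
OR_MH = (304.8599 + 28.5429) / (33.0796 + 20.9212) = 333.4027 / 54.0008 = 6.17403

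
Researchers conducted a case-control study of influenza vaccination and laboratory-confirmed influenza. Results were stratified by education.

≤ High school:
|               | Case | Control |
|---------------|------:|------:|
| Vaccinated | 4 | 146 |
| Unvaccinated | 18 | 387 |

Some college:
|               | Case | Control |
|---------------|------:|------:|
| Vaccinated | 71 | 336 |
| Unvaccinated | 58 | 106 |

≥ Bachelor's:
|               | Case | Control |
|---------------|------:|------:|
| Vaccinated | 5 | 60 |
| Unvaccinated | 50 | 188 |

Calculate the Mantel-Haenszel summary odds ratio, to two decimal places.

OR_MH = Σ(aᵢdᵢ/nᵢ) / Σ(bᵢcᵢ/nᵢ), where nᵢ is the stratum total.
Stratum 1 (≤ High school): n = 555; a·d/n = 4·387/555 = 2.7892; b·c/n = 146·18/555 = 4.7351
Stratum 2 (Some college): n = 571; a·d/n = 71·106/571 = 13.1804; b·c/n = 336·58/571 = 34.1296
Stratum 3 (≥ Bachelor's): n = 303; a·d/n = 5·188/303 = 3.1023; b·c/n = 60·50/303 = 9.9010
OR_MH = (2.7892 + 13.1804 + 3.1023) / (4.7351 + 34.1296 + 9.9010) = 19.0719 / 48.7657 = 0.39109

0.39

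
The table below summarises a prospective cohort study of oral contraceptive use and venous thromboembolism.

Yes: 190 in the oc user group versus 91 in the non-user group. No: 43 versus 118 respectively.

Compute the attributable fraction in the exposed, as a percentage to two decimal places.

From the description: a = 190, b = 43, c = 91, d = 118.
Risk in exposed = 190/233 = 0.81545; risk in unexposed = 91/209 = 0.43541.
RR = 0.81545/0.43541 = 1.87285
AR% = (RR − 1)/RR × 100 = (1.87285 − 1)/1.87285 × 100 = 46.6054%

46.61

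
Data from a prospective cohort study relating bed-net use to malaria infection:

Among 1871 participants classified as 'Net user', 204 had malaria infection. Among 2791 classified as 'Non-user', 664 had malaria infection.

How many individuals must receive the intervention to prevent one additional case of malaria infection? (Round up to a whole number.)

8

Risk in treated group = 204/1871 = 0.10903; risk in control = 664/2791 = 0.23791.
Absolute risk reduction = 0.23791 − 0.10903 = 0.12887
NNT = 1 / ARR = 1 / 0.12887 = 7.759 → round up → 8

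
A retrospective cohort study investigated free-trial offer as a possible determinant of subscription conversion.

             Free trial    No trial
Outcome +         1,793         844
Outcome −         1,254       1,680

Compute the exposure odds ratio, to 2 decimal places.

2.85

Reading the table with exposure as columns: a = 1793 (Free trial, case), b = 1254 (Free trial, non-case), c = 844 (No trial, case), d = 1680.
OR = (a·d)/(b·c) = (1793 × 1680) / (1254 × 844) = 3012240 / 1058376 = 2.84610
The odds of subscription conversion are about 2.85 times as high in the free trial group.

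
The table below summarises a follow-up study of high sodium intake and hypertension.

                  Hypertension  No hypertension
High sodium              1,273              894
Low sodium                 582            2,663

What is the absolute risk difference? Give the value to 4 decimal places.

0.4081

Cells: a = 1273, b = 894, c = 582, d = 2663.
Risk in exposed = 1273/2167 = 0.587448; risk in unexposed = 582/3245 = 0.179353.
Risk difference = 0.587448 − 0.179353 = 0.408095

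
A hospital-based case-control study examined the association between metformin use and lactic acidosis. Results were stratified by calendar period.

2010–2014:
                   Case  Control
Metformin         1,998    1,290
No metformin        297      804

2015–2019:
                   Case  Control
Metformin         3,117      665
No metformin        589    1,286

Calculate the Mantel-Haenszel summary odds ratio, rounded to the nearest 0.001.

6.865

OR_MH = Σ(aᵢdᵢ/nᵢ) / Σ(bᵢcᵢ/nᵢ), where nᵢ is the stratum total.
Stratum 1 (2010–2014): n = 4389; a·d/n = 1998·804/4389 = 366.0041; b·c/n = 1290·297/4389 = 87.2932
Stratum 2 (2015–2019): n = 5657; a·d/n = 3117·1286/5657 = 708.5844; b·c/n = 665·589/5657 = 69.2390
OR_MH = (366.0041 + 708.5844) / (87.2932 + 69.2390) = 1074.5885 / 156.5322 = 6.86497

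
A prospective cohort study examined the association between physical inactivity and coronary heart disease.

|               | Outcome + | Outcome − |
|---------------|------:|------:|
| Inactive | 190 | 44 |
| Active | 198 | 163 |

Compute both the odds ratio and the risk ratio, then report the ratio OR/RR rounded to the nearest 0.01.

Cells: a = 190, b = 44, c = 198, d = 163.
OR = (190·163)/(44·198) = 30970/8712 = 3.55487
Risk in exposed = 190/234 = 0.81197; risk in unexposed = 198/361 = 0.54848; RR = 1.48040
OR/RR = 3.55487 / 1.48040 = 2.40128
The outcome is not rare, so the OR lies further from 1 than the RR.

2.40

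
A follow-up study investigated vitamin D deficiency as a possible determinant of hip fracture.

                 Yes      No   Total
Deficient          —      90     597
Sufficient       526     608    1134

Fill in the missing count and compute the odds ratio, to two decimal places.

The missing cell is in the exposed row: 597 − 90 = 507.
So a = 507, b = 90, c = 526, d = 608.
OR = (a·d)/(b·c) = (507 × 608) / (90 × 526) = 308256 / 47340 = 6.51153

6.51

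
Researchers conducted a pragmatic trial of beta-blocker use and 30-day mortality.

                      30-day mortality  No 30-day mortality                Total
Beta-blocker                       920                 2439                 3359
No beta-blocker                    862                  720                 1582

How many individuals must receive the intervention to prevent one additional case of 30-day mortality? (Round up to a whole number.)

4

Risk in treated group = 920/3359 = 0.27389; risk in control = 862/1582 = 0.54488.
Absolute risk reduction = 0.54488 − 0.27389 = 0.27099
NNT = 1 / ARR = 1 / 0.27099 = 3.690 → round up → 4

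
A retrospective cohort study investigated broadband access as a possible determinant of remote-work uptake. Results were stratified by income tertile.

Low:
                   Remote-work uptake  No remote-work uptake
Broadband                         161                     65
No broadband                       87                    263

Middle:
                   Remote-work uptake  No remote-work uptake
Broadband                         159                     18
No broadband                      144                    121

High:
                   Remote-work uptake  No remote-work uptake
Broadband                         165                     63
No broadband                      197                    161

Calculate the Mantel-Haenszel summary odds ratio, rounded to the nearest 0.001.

4.405

OR_MH = Σ(aᵢdᵢ/nᵢ) / Σ(bᵢcᵢ/nᵢ), where nᵢ is the stratum total.
Stratum 1 (Low): n = 576; a·d/n = 161·263/576 = 73.5122; b·c/n = 65·87/576 = 9.8177
Stratum 2 (Middle): n = 442; a·d/n = 159·121/442 = 43.5271; b·c/n = 18·144/442 = 5.8643
Stratum 3 (High): n = 586; a·d/n = 165·161/586 = 45.3328; b·c/n = 63·197/586 = 21.1792
OR_MH = (73.5122 + 43.5271 + 45.3328) / (9.8177 + 5.8643 + 21.1792) = 162.3721 / 36.8611 = 4.40497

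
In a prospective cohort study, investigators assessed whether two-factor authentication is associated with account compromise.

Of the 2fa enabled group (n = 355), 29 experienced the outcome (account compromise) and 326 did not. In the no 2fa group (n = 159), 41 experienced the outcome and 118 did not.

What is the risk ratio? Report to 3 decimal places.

From the description: a = 29, b = 326, c = 41, d = 118.
Risk in exposed = 29/355 = 0.08169; risk in unexposed = 41/159 = 0.25786.
RR = 0.08169 / 0.25786 = 0.31680
The risk is 68% lower among the exposed than among the unexposed.

0.317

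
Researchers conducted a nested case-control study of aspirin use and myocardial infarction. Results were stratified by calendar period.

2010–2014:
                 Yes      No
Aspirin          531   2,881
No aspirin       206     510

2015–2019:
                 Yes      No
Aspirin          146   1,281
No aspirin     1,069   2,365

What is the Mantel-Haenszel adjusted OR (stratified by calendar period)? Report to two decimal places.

0.32

OR_MH = Σ(aᵢdᵢ/nᵢ) / Σ(bᵢcᵢ/nᵢ), where nᵢ is the stratum total.
Stratum 1 (2010–2014): n = 4128; a·d/n = 531·510/4128 = 65.6032; b·c/n = 2881·206/4128 = 143.7708
Stratum 2 (2015–2019): n = 4861; a·d/n = 146·2365/4861 = 71.0327; b·c/n = 1281·1069/4861 = 281.7093
OR_MH = (65.6032 + 71.0327) / (143.7708 + 281.7093) = 136.6359 / 425.4802 = 0.32113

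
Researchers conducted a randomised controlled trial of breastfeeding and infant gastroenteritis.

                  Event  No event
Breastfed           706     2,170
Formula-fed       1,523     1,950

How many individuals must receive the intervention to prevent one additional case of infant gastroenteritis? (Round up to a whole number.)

Risk in treated group = 706/2876 = 0.24548; risk in control = 1523/3473 = 0.43853.
Absolute risk reduction = 0.43853 − 0.24548 = 0.19305
NNT = 1 / ARR = 1 / 0.19305 = 5.180 → round up → 6

6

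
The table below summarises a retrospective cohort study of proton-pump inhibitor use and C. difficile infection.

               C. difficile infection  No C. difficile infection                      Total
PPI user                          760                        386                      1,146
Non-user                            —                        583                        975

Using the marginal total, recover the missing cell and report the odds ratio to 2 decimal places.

The missing cell is in the unexposed row: 975 − 583 = 392.
So a = 760, b = 386, c = 392, d = 583.
OR = (a·d)/(b·c) = (760 × 583) / (386 × 392) = 443080 / 151312 = 2.92825

2.93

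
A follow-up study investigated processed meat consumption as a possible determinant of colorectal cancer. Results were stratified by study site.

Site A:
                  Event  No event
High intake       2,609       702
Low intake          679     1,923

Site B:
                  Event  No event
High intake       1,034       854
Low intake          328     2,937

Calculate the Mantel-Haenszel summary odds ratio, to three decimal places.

10.653

OR_MH = Σ(aᵢdᵢ/nᵢ) / Σ(bᵢcᵢ/nᵢ), where nᵢ is the stratum total.
Stratum 1 (Site A): n = 5913; a·d/n = 2609·1923/5913 = 848.4876; b·c/n = 702·679/5913 = 80.6119
Stratum 2 (Site B): n = 5153; a·d/n = 1034·2937/5153 = 589.3379; b·c/n = 854·328/5153 = 54.3590
OR_MH = (848.4876 + 589.3379) / (80.6119 + 54.3590) = 1437.8254 / 134.9709 = 10.65286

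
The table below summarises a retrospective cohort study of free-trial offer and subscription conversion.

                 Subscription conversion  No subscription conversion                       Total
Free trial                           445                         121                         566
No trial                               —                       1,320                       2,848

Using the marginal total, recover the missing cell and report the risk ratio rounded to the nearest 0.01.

The missing cell is in the unexposed row: 2848 − 1320 = 1528.
So a = 445, b = 121, c = 1528, d = 1320.
RR = [a/(a+b)] / [c/(c+d)] = (445/566) / (1528/2848) = 0.78622/0.53652 = 1.46541

1.47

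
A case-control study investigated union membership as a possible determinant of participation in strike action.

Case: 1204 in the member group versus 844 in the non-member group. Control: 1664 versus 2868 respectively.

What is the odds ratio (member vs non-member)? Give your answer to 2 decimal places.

2.46

From the description: a = 1204, b = 1664, c = 844, d = 2868.
OR = (a·d)/(b·c) = (1204 × 2868) / (1664 × 844) = 3453072 / 1404416 = 2.45872
The odds of participation in strike action are about 2.46 times as high in the member group.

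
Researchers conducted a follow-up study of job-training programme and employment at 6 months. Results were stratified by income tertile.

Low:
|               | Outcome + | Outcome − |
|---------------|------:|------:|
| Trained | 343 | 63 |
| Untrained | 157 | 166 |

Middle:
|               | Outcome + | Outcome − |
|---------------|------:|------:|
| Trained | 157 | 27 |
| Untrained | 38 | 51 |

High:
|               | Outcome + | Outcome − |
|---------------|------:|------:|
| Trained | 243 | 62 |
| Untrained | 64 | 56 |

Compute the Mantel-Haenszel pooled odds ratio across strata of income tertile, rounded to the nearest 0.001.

OR_MH = Σ(aᵢdᵢ/nᵢ) / Σ(bᵢcᵢ/nᵢ), where nᵢ is the stratum total.
Stratum 1 (Low): n = 729; a·d/n = 343·166/729 = 78.1043; b·c/n = 63·157/729 = 13.5679
Stratum 2 (Middle): n = 273; a·d/n = 157·51/273 = 29.3297; b·c/n = 27·38/273 = 3.7582
Stratum 3 (High): n = 425; a·d/n = 243·56/425 = 32.0188; b·c/n = 62·64/425 = 9.3365
OR_MH = (78.1043 + 29.3297 + 32.0188) / (13.5679 + 3.7582 + 9.3365) = 139.4527 / 26.6626 = 5.23027

5.230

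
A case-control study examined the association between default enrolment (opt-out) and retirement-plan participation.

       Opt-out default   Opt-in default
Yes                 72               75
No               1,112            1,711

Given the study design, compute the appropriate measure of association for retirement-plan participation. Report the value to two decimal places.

Reading the table with exposure as columns: a = 72 (Opt-out default, case), b = 1112 (Opt-out default, non-case), c = 75 (Opt-in default, case), d = 1711.
This is a case-control study: participants were sampled on outcome status, so risks in the source population cannot be estimated directly — relative risk is not valid here. The odds ratio is the appropriate measure.
OR = (a·d)/(b·c) = (72 × 1711) / (1112 × 75) = 123192 / 83400 = 1.47712

1.48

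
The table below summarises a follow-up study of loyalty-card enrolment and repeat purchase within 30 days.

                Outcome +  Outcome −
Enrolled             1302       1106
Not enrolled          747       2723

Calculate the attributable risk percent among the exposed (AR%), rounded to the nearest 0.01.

Cells: a = 1302, b = 1106, c = 747, d = 2723.
Risk in exposed = 1302/2408 = 0.54070; risk in unexposed = 747/3470 = 0.21527.
RR = 0.54070/0.21527 = 2.51167
AR% = (RR − 1)/RR × 100 = (2.51167 − 1)/2.51167 × 100 = 60.1859%

60.19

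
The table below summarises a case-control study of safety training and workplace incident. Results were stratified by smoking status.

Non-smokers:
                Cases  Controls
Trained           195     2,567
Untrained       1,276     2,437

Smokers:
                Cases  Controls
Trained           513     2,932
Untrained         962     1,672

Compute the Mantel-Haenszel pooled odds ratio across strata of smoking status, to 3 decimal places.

OR_MH = Σ(aᵢdᵢ/nᵢ) / Σ(bᵢcᵢ/nᵢ), where nᵢ is the stratum total.
Stratum 1 (Non-smokers): n = 6475; a·d/n = 195·2437/6475 = 73.3923; b·c/n = 2567·1276/6475 = 505.8675
Stratum 2 (Smokers): n = 6079; a·d/n = 513·1672/6079 = 141.0982; b·c/n = 2932·962/6079 = 463.9882
OR_MH = (73.3923 + 141.0982) / (505.8675 + 463.9882) = 214.4905 / 969.8556 = 0.22116

0.221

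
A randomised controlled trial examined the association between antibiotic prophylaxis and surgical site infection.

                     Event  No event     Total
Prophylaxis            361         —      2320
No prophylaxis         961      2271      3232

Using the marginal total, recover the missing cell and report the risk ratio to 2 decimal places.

The missing cell is in the exposed row: 2320 − 361 = 1959.
So a = 361, b = 1959, c = 961, d = 2271.
RR = [a/(a+b)] / [c/(c+d)] = (361/2320) / (961/3232) = 0.15560/0.29734 = 0.52332

0.52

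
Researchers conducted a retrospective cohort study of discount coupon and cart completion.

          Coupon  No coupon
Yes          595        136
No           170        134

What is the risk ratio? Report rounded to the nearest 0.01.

1.54

Reading the table with exposure as columns: a = 595 (Coupon, case), b = 170 (Coupon, non-case), c = 136 (No coupon, case), d = 134.
Risk in exposed = 595/765 = 0.77778; risk in unexposed = 136/270 = 0.50370.
RR = 0.77778 / 0.50370 = 1.54412
The risk among the exposed is 1.54 times that among the unexposed.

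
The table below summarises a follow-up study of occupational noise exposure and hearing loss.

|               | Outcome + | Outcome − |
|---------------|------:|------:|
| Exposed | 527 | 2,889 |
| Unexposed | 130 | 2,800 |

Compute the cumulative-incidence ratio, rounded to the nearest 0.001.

Cells: a = 527, b = 2889, c = 130, d = 2800.
Risk in exposed = 527/3416 = 0.15427; risk in unexposed = 130/2930 = 0.04437.
RR = 0.15427 / 0.04437 = 3.47710
The risk among the exposed is 3.48 times that among the unexposed.

3.477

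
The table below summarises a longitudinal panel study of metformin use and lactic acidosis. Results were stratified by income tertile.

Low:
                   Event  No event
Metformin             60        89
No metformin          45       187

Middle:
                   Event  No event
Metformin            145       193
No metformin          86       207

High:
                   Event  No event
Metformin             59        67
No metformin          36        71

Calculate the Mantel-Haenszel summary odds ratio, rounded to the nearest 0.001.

OR_MH = Σ(aᵢdᵢ/nᵢ) / Σ(bᵢcᵢ/nᵢ), where nᵢ is the stratum total.
Stratum 1 (Low): n = 381; a·d/n = 60·187/381 = 29.4488; b·c/n = 89·45/381 = 10.5118
Stratum 2 (Middle): n = 631; a·d/n = 145·207/631 = 47.5674; b·c/n = 193·86/631 = 26.3043
Stratum 3 (High): n = 233; a·d/n = 59·71/233 = 17.9785; b·c/n = 67·36/233 = 10.3519
OR_MH = (29.4488 + 47.5674 + 17.9785) / (10.5118 + 26.3043 + 10.3519) = 94.9947 / 47.1680 = 2.01396

2.014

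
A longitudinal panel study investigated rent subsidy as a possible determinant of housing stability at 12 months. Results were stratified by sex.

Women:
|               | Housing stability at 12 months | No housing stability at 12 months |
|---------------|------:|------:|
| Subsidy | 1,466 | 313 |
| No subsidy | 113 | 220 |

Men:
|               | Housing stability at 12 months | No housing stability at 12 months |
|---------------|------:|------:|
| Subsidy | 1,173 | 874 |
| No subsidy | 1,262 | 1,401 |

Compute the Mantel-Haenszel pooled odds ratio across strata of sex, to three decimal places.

1.999

OR_MH = Σ(aᵢdᵢ/nᵢ) / Σ(bᵢcᵢ/nᵢ), where nᵢ is the stratum total.
Stratum 1 (Women): n = 2112; a·d/n = 1466·220/2112 = 152.7083; b·c/n = 313·113/2112 = 16.7467
Stratum 2 (Men): n = 4710; a·d/n = 1173·1401/4710 = 348.9115; b·c/n = 874·1262/4710 = 234.1800
OR_MH = (152.7083 + 348.9115) / (16.7467 + 234.1800) = 501.6198 / 250.9267 = 1.99907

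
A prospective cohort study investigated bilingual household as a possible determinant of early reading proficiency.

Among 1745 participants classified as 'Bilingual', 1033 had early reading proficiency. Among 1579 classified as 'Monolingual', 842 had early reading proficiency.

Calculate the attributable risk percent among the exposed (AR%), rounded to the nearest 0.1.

9.9

From the description: a = 1033, b = 712, c = 842, d = 737.
Risk in exposed = 1033/1745 = 0.59198; risk in unexposed = 842/1579 = 0.53325.
RR = 0.59198/0.53325 = 1.11013
AR% = (RR − 1)/RR × 100 = (1.11013 − 1)/1.11013 × 100 = 9.9207%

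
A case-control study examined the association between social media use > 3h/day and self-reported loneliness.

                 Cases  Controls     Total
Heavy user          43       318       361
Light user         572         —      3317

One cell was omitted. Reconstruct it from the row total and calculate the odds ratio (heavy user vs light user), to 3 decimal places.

0.649

The missing cell is in the unexposed row: 3317 − 572 = 2745.
So a = 43, b = 318, c = 572, d = 2745.
OR = (a·d)/(b·c) = (43 × 2745) / (318 × 572) = 118035 / 181896 = 0.64891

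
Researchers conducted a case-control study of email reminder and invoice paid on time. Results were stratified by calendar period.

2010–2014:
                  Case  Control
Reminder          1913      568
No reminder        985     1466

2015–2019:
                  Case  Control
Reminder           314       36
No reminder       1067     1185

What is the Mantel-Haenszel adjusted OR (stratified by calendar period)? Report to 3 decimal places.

OR_MH = Σ(aᵢdᵢ/nᵢ) / Σ(bᵢcᵢ/nᵢ), where nᵢ is the stratum total.
Stratum 1 (2010–2014): n = 4932; a·d/n = 1913·1466/4932 = 568.6249; b·c/n = 568·985/4932 = 113.4388
Stratum 2 (2015–2019): n = 2602; a·d/n = 314·1185/2602 = 143.0015; b·c/n = 36·1067/2602 = 14.7625
OR_MH = (568.6249 + 143.0015) / (113.4388 + 14.7625) = 711.6264 / 128.2013 = 5.55085

5.551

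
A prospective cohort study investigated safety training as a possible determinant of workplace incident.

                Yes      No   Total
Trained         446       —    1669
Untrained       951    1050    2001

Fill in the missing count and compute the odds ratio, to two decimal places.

0.40

The missing cell is in the exposed row: 1669 − 446 = 1223.
So a = 446, b = 1223, c = 951, d = 1050.
OR = (a·d)/(b·c) = (446 × 1050) / (1223 × 951) = 468300 / 1163073 = 0.40264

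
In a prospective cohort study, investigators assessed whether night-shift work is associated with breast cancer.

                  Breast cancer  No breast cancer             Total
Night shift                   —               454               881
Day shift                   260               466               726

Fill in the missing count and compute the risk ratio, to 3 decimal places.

The missing cell is in the exposed row: 881 − 454 = 427.
So a = 427, b = 454, c = 260, d = 466.
RR = [a/(a+b)] / [c/(c+d)] = (427/881) / (260/726) = 0.48468/0.35813 = 1.35337

1.353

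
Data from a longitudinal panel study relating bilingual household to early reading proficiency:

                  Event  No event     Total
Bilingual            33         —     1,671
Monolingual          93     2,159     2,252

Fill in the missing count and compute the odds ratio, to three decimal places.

0.468

The missing cell is in the exposed row: 1671 − 33 = 1638.
So a = 33, b = 1638, c = 93, d = 2159.
OR = (a·d)/(b·c) = (33 × 2159) / (1638 × 93) = 71247 / 152334 = 0.46770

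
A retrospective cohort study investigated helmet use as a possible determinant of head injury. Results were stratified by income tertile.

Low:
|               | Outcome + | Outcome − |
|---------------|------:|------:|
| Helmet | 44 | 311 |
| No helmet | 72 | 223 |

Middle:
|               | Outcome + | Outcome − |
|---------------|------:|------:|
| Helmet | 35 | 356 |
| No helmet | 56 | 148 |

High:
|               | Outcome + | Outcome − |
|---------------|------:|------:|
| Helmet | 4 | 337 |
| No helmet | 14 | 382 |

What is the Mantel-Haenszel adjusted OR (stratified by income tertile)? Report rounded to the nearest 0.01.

OR_MH = Σ(aᵢdᵢ/nᵢ) / Σ(bᵢcᵢ/nᵢ), where nᵢ is the stratum total.
Stratum 1 (Low): n = 650; a·d/n = 44·223/650 = 15.0954; b·c/n = 311·72/650 = 34.4492
Stratum 2 (Middle): n = 595; a·d/n = 35·148/595 = 8.7059; b·c/n = 356·56/595 = 33.5059
Stratum 3 (High): n = 737; a·d/n = 4·382/737 = 2.0733; b·c/n = 337·14/737 = 6.4016
OR_MH = (15.0954 + 8.7059 + 2.0733) / (34.4492 + 33.5059 + 6.4016) = 25.8745 / 74.3567 = 0.34798

0.35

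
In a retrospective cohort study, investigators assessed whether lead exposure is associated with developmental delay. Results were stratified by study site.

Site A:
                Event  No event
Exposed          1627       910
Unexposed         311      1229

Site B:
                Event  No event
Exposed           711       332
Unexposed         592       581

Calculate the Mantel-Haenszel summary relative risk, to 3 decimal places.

2.099

RR_MH = Σ(aᵢ·n₀ᵢ/nᵢ) / Σ(cᵢ·n₁ᵢ/nᵢ), with n₁ᵢ = aᵢ+bᵢ (exposed), n₀ᵢ = cᵢ+dᵢ (unexposed), nᵢ = n₁ᵢ+n₀ᵢ.
Stratum 1 (Site A): n₁ = 2537, n₀ = 1540, n = 4077; a·n₀/n = 1627·1540/4077 = 614.5646; c·n₁/n = 311·2537/4077 = 193.5264
Stratum 2 (Site B): n₁ = 1043, n₀ = 1173, n = 2216; a·n₀/n = 711·1173/2216 = 376.3551; c·n₁/n = 592·1043/2216 = 278.6354
RR_MH = (614.5646 + 376.3551) / (193.5264 + 278.6354) = 990.9198 / 472.1617 = 2.09869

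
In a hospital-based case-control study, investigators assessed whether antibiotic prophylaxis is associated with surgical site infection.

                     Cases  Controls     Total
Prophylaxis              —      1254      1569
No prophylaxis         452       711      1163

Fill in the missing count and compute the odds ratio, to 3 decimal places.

The missing cell is in the exposed row: 1569 − 1254 = 315.
So a = 315, b = 1254, c = 452, d = 711.
OR = (a·d)/(b·c) = (315 × 711) / (1254 × 452) = 223965 / 566808 = 0.39513

0.395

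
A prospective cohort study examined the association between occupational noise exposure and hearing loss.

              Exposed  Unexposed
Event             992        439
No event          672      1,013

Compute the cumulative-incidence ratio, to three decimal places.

1.972

Reading the table with exposure as columns: a = 992 (Exposed, case), b = 672 (Exposed, non-case), c = 439 (Unexposed, case), d = 1013.
Risk in exposed = 992/1664 = 0.59615; risk in unexposed = 439/1452 = 0.30234.
RR = 0.59615 / 0.30234 = 1.97179
The risk among the exposed is 1.97 times that among the unexposed.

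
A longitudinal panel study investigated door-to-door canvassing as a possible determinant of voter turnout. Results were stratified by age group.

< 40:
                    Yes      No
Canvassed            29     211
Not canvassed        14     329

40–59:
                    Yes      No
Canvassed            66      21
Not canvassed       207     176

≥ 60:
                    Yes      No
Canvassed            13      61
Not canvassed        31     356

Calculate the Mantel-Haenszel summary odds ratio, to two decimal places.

2.78

OR_MH = Σ(aᵢdᵢ/nᵢ) / Σ(bᵢcᵢ/nᵢ), where nᵢ is the stratum total.
Stratum 1 (< 40): n = 583; a·d/n = 29·329/583 = 16.3654; b·c/n = 211·14/583 = 5.0669
Stratum 2 (40–59): n = 470; a·d/n = 66·176/470 = 24.7149; b·c/n = 21·207/470 = 9.2489
Stratum 3 (≥ 60): n = 461; a·d/n = 13·356/461 = 10.0390; b·c/n = 61·31/461 = 4.1020
OR_MH = (16.3654 + 24.7149 + 10.0390) / (5.0669 + 9.2489 + 4.1020) = 51.1193 / 18.4178 = 2.77554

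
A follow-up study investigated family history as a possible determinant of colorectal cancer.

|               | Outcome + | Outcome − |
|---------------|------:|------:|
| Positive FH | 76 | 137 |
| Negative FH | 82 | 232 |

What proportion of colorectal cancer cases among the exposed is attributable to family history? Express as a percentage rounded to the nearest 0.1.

26.8

Cells: a = 76, b = 137, c = 82, d = 232.
Risk in exposed = 76/213 = 0.35681; risk in unexposed = 82/314 = 0.26115.
RR = 0.35681/0.26115 = 1.36631
AR% = (RR − 1)/RR × 100 = (1.36631 − 1)/1.36631 × 100 = 26.8103%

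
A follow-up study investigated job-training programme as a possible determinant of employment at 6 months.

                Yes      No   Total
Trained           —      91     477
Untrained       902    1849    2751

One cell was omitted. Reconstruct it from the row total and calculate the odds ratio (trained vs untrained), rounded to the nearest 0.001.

8.695

The missing cell is in the exposed row: 477 − 91 = 386.
So a = 386, b = 91, c = 902, d = 1849.
OR = (a·d)/(b·c) = (386 × 1849) / (91 × 902) = 713714 / 82082 = 8.69513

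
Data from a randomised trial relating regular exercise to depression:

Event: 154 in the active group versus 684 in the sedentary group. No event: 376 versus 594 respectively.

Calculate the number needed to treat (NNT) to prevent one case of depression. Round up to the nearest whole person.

Risk in treated group = 154/530 = 0.29057; risk in control = 684/1278 = 0.53521.
Absolute risk reduction = 0.53521 − 0.29057 = 0.24465
NNT = 1 / ARR = 1 / 0.24465 = 4.088 → round up → 5

5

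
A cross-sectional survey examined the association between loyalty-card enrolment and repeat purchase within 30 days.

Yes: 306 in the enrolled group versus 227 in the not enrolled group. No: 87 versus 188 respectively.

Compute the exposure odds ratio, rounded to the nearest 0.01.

2.91

From the description: a = 306, b = 87, c = 227, d = 188.
OR = (a·d)/(b·c) = (306 × 188) / (87 × 227) = 57528 / 19749 = 2.91296
The odds of repeat purchase within 30 days are about 2.91 times as high in the enrolled group.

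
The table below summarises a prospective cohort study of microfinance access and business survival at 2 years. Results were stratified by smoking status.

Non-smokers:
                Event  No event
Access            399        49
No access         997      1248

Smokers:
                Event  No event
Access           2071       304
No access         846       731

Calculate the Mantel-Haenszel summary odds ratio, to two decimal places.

OR_MH = Σ(aᵢdᵢ/nᵢ) / Σ(bᵢcᵢ/nᵢ), where nᵢ is the stratum total.
Stratum 1 (Non-smokers): n = 2693; a·d/n = 399·1248/2693 = 184.9061; b·c/n = 49·997/2693 = 18.1407
Stratum 2 (Smokers): n = 3952; a·d/n = 2071·731/3952 = 383.0721; b·c/n = 304·846/3952 = 65.0769
OR_MH = (184.9061 + 383.0721) / (18.1407 + 65.0769) = 567.9782 / 83.2177 = 6.82521

6.83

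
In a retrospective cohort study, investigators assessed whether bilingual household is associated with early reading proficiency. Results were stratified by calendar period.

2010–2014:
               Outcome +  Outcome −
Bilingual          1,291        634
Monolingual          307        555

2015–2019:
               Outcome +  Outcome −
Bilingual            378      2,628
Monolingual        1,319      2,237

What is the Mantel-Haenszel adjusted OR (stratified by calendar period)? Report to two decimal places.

OR_MH = Σ(aᵢdᵢ/nᵢ) / Σ(bᵢcᵢ/nᵢ), where nᵢ is the stratum total.
Stratum 1 (2010–2014): n = 2787; a·d/n = 1291·555/2787 = 257.0883; b·c/n = 634·307/2787 = 69.8378
Stratum 2 (2015–2019): n = 6562; a·d/n = 378·2237/6562 = 128.8610; b·c/n = 2628·1319/6562 = 528.2432
OR_MH = (257.0883 + 128.8610) / (69.8378 + 528.2432) = 385.9493 / 598.0810 = 0.64531

0.65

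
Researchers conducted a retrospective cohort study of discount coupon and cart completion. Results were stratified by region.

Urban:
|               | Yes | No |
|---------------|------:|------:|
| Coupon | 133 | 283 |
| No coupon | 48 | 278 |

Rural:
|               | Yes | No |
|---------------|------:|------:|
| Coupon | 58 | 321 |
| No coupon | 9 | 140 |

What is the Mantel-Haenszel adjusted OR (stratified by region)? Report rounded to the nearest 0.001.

2.742

OR_MH = Σ(aᵢdᵢ/nᵢ) / Σ(bᵢcᵢ/nᵢ), where nᵢ is the stratum total.
Stratum 1 (Urban): n = 742; a·d/n = 133·278/742 = 49.8302; b·c/n = 283·48/742 = 18.3073
Stratum 2 (Rural): n = 528; a·d/n = 58·140/528 = 15.3788; b·c/n = 321·9/528 = 5.4716
OR_MH = (49.8302 + 15.3788) / (18.3073 + 5.4716) = 65.2090 / 23.7789 = 2.74231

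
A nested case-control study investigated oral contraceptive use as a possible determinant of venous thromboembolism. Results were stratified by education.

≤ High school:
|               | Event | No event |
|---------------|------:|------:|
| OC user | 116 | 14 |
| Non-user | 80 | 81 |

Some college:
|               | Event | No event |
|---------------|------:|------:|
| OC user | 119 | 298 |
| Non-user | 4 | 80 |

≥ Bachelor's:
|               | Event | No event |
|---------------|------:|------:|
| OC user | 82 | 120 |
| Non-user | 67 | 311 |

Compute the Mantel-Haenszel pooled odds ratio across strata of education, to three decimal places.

OR_MH = Σ(aᵢdᵢ/nᵢ) / Σ(bᵢcᵢ/nᵢ), where nᵢ is the stratum total.
Stratum 1 (≤ High school): n = 291; a·d/n = 116·81/291 = 32.2887; b·c/n = 14·80/291 = 3.8488
Stratum 2 (Some college): n = 501; a·d/n = 119·80/501 = 19.0020; b·c/n = 298·4/501 = 2.3792
Stratum 3 (≥ Bachelor's): n = 580; a·d/n = 82·311/580 = 43.9690; b·c/n = 120·67/580 = 13.8621
OR_MH = (32.2887 + 19.0020 + 43.9690) / (3.8488 + 2.3792 + 13.8621) = 95.2596 / 20.0901 = 4.74162

4.742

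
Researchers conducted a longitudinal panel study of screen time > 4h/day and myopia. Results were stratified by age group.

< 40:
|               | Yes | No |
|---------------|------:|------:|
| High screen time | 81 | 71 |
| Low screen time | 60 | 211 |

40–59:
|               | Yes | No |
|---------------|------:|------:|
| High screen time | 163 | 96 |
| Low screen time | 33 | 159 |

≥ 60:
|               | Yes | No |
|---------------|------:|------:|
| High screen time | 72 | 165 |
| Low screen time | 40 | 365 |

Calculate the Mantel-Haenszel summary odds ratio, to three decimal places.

5.070

OR_MH = Σ(aᵢdᵢ/nᵢ) / Σ(bᵢcᵢ/nᵢ), where nᵢ is the stratum total.
Stratum 1 (< 40): n = 423; a·d/n = 81·211/423 = 40.4043; b·c/n = 71·60/423 = 10.0709
Stratum 2 (40–59): n = 451; a·d/n = 163·159/451 = 57.4656; b·c/n = 96·33/451 = 7.0244
Stratum 3 (≥ 60): n = 642; a·d/n = 72·365/642 = 40.9346; b·c/n = 165·40/642 = 10.2804
OR_MH = (40.4043 + 57.4656 + 40.9346) / (10.0709 + 7.0244 + 10.2804) = 138.8045 / 27.3757 = 5.07036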